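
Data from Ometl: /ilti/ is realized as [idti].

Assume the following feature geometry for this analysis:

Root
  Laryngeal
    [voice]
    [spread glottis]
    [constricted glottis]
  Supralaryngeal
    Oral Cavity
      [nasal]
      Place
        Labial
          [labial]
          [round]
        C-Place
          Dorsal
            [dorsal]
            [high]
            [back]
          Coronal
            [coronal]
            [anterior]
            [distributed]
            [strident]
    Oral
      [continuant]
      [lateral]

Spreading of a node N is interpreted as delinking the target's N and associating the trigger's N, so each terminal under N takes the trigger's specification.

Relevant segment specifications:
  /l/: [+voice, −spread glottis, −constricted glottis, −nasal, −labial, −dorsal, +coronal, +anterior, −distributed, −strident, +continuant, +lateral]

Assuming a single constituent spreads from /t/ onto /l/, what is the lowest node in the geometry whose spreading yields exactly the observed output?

The alternation /l/ → [d] changes [continuant], [lateral] and nothing else.
Tracing each changed feature up the tree, the paths first meet at Oral; any lower node misses at least one of them.
Spreading Oral from /t/ overwrites each of those terminals with /t/'s values, yielding exactly [d].
[voice], a feature on which the two segments disagree outside Oral, is unchanged — nothing dominating it spread, and Oral is the minimal sufficient constituent.

Oral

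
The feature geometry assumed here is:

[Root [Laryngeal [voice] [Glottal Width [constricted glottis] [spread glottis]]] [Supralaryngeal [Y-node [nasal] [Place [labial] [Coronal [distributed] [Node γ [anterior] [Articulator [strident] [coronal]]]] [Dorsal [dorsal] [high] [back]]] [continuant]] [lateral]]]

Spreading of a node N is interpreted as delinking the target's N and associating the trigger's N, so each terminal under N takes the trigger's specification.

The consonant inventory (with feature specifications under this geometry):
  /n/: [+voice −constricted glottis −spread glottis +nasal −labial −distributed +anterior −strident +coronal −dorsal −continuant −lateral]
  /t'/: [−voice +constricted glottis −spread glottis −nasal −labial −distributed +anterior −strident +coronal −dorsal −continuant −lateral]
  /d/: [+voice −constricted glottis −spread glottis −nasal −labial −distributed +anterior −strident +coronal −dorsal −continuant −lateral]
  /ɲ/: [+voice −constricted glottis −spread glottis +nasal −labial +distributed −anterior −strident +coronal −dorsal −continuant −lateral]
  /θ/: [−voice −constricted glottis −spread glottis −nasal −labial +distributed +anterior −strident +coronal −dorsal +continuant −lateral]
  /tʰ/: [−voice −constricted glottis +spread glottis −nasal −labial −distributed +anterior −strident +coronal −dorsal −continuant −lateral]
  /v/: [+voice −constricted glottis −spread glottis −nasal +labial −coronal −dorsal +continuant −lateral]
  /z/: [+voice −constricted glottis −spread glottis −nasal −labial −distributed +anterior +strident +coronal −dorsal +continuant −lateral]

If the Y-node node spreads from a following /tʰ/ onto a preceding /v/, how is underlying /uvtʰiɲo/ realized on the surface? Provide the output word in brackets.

[udtʰiɲo]

The Y-node node dominates the terminals [nasal], [labial], [distributed], [anterior], [strident], [coronal], [dorsal], [high], [back], [continuant].
Spreading Y-node from /tʰ/ onto /v/ replaces those values with /tʰ/'s: [−nasal], [−labial], [−distributed], [+anterior], [−strident], [+coronal], [−dorsal], [−continuant]. Features outside Y-node ([voice], [constricted glottis], [spread glottis], …) stay as in /v/.
The resulting bundle matches /d/ in the inventory; substituting it for /v/ gives [udtʰiɲo].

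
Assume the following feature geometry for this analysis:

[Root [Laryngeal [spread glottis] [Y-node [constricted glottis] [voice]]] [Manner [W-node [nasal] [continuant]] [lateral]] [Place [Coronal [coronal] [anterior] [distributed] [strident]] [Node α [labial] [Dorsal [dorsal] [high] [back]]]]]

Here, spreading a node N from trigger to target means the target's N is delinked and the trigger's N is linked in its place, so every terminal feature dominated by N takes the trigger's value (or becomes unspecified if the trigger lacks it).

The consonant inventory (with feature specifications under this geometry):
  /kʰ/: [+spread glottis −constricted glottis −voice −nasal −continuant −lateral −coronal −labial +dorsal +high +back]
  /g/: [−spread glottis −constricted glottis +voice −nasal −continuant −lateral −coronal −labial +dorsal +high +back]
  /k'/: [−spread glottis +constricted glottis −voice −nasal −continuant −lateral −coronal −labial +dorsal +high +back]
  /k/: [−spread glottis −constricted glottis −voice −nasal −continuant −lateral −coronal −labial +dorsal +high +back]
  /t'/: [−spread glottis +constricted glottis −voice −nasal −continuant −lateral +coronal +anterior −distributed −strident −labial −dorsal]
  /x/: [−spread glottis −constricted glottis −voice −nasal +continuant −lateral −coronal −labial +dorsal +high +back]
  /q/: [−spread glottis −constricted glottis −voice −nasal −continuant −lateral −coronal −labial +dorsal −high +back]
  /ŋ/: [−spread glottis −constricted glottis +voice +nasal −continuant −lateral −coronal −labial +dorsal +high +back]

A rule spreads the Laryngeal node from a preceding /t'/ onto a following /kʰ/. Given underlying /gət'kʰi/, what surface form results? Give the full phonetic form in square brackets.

[gət'k'i]

Laryngeal immediately or transitively dominates [spread glottis], [constricted glottis], [voice].
The target acquires /t'/'s values for everything under Laryngeal — [−spread glottis], [+constricted glottis], [−voice] — while keeping its own [nasal], [continuant], [lateral], ….
This feature bundle is that of [k'], so /gət'kʰi/ surfaces as [gət'k'i].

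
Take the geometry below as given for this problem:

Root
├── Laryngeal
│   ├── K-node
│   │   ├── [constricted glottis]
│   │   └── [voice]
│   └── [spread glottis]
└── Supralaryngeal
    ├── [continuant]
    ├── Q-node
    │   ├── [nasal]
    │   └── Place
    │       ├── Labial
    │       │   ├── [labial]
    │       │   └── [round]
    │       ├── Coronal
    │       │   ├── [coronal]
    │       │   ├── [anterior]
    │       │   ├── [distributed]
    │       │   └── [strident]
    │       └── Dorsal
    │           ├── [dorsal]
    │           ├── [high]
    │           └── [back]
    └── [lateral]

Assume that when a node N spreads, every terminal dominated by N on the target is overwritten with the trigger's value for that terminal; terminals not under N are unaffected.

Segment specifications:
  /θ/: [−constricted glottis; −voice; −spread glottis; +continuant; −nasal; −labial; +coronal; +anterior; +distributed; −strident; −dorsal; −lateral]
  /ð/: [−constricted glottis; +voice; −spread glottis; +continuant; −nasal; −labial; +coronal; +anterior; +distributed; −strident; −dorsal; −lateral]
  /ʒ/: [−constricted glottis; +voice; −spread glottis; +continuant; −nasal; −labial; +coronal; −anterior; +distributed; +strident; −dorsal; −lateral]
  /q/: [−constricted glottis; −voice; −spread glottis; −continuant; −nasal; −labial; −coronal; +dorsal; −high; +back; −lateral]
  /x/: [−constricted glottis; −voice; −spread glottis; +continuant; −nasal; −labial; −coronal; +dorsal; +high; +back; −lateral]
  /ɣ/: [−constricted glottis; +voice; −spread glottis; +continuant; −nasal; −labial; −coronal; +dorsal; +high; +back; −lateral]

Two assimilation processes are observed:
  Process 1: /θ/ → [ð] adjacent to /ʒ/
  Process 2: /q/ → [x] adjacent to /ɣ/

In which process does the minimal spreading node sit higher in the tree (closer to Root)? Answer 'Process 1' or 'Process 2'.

Process 1: the feature that changes is [voice]; the minimal node is [voice] (depth 3).
In Process 2, [continuant], [high] change, so the minimal spreading node is Supralaryngeal at depth 1.
Supralaryngeal is closer to Root than [voice], so Process 2 spreads the higher node.

Process 2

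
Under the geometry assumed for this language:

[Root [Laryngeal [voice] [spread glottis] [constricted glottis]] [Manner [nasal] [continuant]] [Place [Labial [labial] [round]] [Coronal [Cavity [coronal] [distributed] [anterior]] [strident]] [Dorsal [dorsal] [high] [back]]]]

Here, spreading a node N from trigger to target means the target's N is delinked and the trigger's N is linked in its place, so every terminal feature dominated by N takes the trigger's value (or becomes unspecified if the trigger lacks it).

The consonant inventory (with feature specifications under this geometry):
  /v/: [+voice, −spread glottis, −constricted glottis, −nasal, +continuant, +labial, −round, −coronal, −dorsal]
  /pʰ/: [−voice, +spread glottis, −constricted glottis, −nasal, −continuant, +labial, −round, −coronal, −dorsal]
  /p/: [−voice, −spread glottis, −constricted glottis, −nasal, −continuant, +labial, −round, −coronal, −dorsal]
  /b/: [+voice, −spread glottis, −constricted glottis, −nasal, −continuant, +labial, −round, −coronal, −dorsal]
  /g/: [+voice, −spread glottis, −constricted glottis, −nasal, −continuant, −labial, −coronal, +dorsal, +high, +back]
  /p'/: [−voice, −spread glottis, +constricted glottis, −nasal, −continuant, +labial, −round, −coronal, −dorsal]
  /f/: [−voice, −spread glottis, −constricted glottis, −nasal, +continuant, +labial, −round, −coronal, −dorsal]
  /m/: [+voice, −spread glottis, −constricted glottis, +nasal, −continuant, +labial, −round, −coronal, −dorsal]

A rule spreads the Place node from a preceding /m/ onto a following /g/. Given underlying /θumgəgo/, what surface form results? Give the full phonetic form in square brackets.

The Place node dominates the terminals [labial], [round], [coronal], [distributed], [anterior], [strident], [dorsal], [high], [back].
The target acquires /m/'s values for everything under Place — [+labial], [−round], [−coronal], [−dorsal] — while keeping its own [voice], [spread glottis], [constricted glottis], ….
This feature bundle is that of [b], so /θumgəgo/ surfaces as [θumbəgo].

[θumbəgo]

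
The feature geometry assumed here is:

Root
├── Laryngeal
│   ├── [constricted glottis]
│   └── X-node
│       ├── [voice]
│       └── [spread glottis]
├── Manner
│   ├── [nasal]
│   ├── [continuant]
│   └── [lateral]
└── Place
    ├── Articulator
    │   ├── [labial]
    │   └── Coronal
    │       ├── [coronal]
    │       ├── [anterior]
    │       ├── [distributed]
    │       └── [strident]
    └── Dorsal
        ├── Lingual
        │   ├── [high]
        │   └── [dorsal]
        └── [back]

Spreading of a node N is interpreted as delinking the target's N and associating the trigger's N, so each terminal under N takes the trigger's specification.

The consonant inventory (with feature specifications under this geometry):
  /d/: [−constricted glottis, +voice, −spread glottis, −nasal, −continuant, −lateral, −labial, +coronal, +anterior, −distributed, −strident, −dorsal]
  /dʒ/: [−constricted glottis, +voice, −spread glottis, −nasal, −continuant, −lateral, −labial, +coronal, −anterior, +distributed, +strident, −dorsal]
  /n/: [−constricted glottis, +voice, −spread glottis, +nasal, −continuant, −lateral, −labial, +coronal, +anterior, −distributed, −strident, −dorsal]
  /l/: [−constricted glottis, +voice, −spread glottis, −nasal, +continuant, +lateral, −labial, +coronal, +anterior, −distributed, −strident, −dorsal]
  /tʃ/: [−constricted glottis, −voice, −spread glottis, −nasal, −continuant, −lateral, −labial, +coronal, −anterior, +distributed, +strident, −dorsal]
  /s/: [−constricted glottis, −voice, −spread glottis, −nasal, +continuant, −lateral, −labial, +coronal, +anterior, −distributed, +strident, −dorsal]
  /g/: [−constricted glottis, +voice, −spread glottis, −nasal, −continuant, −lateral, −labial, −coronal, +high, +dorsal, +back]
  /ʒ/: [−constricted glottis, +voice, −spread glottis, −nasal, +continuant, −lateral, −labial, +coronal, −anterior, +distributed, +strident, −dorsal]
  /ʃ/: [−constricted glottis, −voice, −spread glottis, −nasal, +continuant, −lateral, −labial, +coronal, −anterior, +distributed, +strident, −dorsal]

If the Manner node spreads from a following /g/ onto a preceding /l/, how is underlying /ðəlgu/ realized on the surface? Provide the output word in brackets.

[ðədgu]

Terminals under Manner in this geometry: [nasal], [continuant], [lateral].
Spreading Manner from /g/ onto /l/ replaces those values with /g/'s: [−nasal], [−continuant], [−lateral]. Features outside Manner ([constricted glottis], [voice], [spread glottis], …) stay as in /l/.
Among the inventory, only /d/ has exactly this specification, giving the surface form [ðədgu].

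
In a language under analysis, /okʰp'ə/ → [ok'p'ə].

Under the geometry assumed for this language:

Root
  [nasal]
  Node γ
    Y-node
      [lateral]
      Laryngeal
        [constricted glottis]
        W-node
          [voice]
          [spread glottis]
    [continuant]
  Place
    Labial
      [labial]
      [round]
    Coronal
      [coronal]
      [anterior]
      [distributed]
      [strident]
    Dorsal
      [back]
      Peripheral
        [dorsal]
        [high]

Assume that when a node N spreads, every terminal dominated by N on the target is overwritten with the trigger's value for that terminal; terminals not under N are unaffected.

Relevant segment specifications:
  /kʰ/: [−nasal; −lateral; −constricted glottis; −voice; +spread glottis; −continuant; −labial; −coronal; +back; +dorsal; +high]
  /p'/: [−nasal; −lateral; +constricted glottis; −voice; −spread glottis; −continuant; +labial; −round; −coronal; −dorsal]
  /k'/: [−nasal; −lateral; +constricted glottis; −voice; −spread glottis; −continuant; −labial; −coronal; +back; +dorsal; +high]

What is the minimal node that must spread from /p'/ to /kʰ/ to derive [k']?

The alternation /kʰ/ → [k'] changes [spread glottis], [constricted glottis] and nothing else.
The smallest constituent containing every changed terminal is Laryngeal — each of its daughters lacks at least one of the affected features.
Delinking /kʰ/'s Laryngeal and associating /p'/'s Laryngeal gives precisely the feature bundle of [k'].
Features on which the two segments disagree outside Laryngeal, such as [labial], [dorsal], are unchanged — nothing dominating them spread, and Laryngeal is the minimal sufficient constituent.

Laryngeal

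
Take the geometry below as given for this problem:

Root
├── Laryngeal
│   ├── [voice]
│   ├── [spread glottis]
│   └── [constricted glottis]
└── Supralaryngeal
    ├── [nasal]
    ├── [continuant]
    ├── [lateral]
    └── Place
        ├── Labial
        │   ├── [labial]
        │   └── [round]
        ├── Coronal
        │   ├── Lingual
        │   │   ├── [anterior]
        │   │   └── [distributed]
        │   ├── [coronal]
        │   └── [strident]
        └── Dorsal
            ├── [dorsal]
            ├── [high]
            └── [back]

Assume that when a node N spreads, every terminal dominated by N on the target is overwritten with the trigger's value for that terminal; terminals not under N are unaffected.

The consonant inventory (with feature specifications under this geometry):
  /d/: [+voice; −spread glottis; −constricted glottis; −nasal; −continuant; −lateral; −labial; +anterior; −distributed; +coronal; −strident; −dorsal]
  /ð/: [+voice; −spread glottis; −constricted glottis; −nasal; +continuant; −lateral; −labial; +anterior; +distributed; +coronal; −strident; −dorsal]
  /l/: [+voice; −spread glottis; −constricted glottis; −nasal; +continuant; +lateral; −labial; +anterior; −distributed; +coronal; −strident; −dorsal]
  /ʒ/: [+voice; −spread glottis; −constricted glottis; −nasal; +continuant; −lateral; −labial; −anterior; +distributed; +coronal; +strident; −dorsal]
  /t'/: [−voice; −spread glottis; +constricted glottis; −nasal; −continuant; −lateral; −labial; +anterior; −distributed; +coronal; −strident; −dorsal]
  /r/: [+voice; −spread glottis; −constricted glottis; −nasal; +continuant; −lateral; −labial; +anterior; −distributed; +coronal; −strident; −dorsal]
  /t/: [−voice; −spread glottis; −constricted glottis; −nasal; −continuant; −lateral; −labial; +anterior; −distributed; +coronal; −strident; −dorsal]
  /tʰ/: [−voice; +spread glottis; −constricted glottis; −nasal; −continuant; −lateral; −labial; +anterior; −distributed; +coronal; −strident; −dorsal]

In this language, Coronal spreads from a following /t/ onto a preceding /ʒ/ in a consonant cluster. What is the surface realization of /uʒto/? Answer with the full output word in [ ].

Coronal immediately or transitively dominates [anterior], [distributed], [coronal], [strident].
Spreading Coronal from /t/ onto /ʒ/ replaces those values with /t/'s: [+anterior], [−distributed], [+coronal], [−strident]. Features outside Coronal ([voice], [spread glottis], [constricted glottis], …) stay as in /ʒ/.
This feature bundle is that of [r], so /uʒto/ surfaces as [urto].

[urto]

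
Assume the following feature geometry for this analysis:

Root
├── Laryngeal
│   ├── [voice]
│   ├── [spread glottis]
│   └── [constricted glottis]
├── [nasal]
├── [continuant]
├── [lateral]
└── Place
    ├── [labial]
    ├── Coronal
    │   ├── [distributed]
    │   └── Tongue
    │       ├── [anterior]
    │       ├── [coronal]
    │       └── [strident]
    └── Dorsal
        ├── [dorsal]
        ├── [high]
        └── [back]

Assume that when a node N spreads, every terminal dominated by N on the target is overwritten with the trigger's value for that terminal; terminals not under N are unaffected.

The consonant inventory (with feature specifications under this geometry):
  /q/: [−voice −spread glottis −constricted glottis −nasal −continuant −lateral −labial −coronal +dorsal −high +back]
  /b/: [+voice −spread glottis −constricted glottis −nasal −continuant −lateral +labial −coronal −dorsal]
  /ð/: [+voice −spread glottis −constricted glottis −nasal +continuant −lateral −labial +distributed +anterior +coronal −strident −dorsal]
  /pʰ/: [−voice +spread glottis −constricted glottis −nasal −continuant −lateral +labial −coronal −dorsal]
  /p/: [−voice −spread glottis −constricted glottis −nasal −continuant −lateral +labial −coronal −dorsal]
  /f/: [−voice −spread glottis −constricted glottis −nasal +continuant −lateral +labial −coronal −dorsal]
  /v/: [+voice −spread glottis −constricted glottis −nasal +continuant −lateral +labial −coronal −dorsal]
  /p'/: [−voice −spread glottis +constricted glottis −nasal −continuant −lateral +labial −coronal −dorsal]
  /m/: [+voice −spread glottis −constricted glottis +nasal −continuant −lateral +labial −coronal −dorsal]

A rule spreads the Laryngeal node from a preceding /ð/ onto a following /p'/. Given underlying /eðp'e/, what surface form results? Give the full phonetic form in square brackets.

Terminals under Laryngeal in this geometry: [voice], [spread glottis], [constricted glottis].
After delinking /p'/'s Laryngeal and linking /ð/'s, the affected terminals become [+voice], [−spread glottis], [−constricted glottis]; [nasal], [continuant], [lateral], … (outside Laryngeal) are retained from /p'/.
The resulting bundle matches /b/ in the inventory; substituting it for /p'/ gives [eðbe].

[eðbe]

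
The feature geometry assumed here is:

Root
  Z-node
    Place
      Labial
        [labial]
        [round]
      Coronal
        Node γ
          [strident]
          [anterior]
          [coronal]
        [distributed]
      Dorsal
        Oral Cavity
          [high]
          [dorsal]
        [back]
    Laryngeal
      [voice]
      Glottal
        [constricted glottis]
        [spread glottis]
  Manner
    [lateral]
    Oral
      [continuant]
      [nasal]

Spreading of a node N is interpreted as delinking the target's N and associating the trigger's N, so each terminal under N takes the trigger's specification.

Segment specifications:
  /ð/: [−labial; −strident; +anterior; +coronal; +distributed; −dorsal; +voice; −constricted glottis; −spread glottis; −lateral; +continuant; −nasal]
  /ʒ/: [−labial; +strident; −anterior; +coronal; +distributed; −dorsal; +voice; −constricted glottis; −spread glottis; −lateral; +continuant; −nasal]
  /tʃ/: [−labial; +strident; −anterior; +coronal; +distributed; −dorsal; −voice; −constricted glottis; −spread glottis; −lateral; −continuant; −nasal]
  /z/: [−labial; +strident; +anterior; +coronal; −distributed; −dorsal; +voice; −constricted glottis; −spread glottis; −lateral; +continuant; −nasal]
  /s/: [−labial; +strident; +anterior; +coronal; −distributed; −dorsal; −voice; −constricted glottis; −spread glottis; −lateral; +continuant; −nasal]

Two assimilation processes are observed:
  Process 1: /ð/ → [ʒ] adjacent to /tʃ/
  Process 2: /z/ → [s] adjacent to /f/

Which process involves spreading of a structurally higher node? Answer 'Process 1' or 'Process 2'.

Process 1: the features that change are [anterior], [strident]; the minimal node is Node γ (depth 4).
In Process 2, [voice] changes, so the minimal spreading node is [voice] at depth 3.
[voice] is closer to Root than Node γ, so Process 2 spreads the higher node.

Process 2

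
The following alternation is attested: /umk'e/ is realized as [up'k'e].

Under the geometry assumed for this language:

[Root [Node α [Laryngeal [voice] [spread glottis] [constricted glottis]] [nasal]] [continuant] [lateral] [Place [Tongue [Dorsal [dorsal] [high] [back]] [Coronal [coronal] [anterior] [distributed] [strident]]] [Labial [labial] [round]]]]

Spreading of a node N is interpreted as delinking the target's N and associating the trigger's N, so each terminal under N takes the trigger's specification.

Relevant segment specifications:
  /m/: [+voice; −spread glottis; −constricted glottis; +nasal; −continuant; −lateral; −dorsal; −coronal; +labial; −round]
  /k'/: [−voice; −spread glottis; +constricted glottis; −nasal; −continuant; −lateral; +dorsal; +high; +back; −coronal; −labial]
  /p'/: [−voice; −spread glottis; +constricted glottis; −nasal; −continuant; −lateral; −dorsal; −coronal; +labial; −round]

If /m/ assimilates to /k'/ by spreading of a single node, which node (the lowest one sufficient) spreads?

/m/ and [p'] differ in [voice], [constricted glottis], [nasal]; every other specified feature is identical.
In this geometry the lowest node dominating all of them is Node α: every daughter of Node α dominates only a proper subset, so no lower node suffices.
If Node α spreads, every terminal under it takes /k'/'s value, producing [p'] as observed.
Since [labial], [dorsal] are preserved even though /k'/ disagrees there, no node above Node α spread.

Node α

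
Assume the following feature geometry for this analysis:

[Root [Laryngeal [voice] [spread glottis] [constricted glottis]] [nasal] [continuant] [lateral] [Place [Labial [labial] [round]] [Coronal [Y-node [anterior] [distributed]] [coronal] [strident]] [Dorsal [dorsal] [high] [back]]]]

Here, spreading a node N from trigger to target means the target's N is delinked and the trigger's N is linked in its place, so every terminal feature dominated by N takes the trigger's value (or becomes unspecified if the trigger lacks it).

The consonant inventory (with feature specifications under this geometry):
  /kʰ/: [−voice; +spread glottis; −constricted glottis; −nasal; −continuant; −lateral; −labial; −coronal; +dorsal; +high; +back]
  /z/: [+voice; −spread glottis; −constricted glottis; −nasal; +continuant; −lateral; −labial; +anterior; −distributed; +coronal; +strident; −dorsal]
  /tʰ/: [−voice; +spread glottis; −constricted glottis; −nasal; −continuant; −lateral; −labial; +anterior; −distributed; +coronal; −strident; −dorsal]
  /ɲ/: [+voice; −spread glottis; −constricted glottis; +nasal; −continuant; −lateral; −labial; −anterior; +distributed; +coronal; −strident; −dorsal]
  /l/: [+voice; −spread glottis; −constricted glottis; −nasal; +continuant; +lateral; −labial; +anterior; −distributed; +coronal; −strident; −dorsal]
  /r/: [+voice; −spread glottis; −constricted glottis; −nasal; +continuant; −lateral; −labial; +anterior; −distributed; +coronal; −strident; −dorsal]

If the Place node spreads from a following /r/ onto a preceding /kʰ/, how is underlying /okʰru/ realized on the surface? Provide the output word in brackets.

[otʰru]

Place immediately or transitively dominates [labial], [round], [anterior], [distributed], [coronal], [strident], [dorsal], [high], [back].
The target acquires /r/'s values for everything under Place — [−labial], [+anterior], [−distributed], [+coronal], [−strident], [−dorsal] — while keeping its own [voice], [spread glottis], [constricted glottis], ….
The resulting bundle matches /tʰ/ in the inventory; substituting it for /kʰ/ gives [otʰru].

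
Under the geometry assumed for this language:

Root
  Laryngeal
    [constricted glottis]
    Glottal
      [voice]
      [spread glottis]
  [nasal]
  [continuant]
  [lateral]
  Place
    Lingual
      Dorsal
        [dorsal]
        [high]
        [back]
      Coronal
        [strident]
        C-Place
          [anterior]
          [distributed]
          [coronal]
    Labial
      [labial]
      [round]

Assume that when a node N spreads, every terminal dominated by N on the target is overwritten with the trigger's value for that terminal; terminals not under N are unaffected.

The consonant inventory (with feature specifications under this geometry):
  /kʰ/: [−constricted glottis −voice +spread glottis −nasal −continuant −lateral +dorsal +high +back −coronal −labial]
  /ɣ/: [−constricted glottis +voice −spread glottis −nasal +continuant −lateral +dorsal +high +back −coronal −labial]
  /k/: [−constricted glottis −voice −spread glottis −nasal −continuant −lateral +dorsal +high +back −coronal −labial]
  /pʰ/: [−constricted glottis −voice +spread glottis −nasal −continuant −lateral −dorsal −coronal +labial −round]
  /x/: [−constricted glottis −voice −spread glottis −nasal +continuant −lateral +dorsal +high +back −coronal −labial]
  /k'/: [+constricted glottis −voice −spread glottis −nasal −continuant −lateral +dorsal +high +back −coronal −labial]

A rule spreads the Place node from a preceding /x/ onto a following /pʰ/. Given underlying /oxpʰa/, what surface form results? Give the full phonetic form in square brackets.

Terminals under Place in this geometry: [dorsal], [high], [back], [strident], [anterior], [distributed], [coronal], [labial], [round].
Spreading Place from /x/ onto /pʰ/ replaces those values with /x/'s: [+dorsal], [+high], [+back], [−coronal], [−labial]. Features outside Place ([constricted glottis], [voice], [spread glottis], …) stay as in /pʰ/.
This feature bundle is that of [kʰ], so /oxpʰa/ surfaces as [oxkʰa].

[oxkʰa]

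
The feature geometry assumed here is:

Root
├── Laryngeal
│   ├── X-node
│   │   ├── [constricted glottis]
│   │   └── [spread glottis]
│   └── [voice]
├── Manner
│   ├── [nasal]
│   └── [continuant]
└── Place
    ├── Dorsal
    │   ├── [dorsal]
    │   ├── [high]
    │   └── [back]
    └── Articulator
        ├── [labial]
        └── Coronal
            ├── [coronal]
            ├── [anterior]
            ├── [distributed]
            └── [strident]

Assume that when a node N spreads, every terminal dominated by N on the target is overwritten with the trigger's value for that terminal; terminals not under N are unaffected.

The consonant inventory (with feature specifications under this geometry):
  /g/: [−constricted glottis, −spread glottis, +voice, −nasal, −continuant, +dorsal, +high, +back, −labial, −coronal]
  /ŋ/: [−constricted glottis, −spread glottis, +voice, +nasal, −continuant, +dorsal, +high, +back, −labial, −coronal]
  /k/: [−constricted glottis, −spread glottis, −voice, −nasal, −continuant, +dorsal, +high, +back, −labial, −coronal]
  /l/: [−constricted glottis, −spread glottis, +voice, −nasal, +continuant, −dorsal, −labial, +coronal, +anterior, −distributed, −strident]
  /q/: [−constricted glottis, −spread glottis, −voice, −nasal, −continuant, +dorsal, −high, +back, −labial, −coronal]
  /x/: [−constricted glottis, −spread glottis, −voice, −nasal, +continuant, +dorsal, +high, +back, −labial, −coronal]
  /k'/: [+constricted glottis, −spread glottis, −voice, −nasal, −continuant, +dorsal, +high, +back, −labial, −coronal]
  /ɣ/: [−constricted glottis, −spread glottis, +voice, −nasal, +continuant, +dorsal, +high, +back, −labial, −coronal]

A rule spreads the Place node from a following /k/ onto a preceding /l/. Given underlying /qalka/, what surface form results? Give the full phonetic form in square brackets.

The Place node dominates the terminals [dorsal], [high], [back], [labial], [coronal], [anterior], [distributed], [strident].
The target acquires /k/'s values for everything under Place — [+dorsal], [+high], [+back], [−labial], [−coronal] — while keeping its own [constricted glottis], [spread glottis], [voice], ….
Among the inventory, only /ɣ/ has exactly this specification, giving the surface form [qaɣka].

[qaɣka]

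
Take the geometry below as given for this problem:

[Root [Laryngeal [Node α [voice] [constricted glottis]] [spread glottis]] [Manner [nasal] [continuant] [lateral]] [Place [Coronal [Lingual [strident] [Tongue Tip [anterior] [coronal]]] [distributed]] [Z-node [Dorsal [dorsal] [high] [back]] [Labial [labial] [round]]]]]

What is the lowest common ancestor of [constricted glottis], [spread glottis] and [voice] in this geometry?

[constricted glottis]: Root / Laryngeal / Node α / [constricted glottis].
[spread glottis]: Root / Laryngeal / [spread glottis].
[voice]: Root / Laryngeal / Node α / [voice].
These paths first converge at Laryngeal; no daughter of Laryngeal dominates all 3 features, so Laryngeal is the minimal constituent.

Laryngeal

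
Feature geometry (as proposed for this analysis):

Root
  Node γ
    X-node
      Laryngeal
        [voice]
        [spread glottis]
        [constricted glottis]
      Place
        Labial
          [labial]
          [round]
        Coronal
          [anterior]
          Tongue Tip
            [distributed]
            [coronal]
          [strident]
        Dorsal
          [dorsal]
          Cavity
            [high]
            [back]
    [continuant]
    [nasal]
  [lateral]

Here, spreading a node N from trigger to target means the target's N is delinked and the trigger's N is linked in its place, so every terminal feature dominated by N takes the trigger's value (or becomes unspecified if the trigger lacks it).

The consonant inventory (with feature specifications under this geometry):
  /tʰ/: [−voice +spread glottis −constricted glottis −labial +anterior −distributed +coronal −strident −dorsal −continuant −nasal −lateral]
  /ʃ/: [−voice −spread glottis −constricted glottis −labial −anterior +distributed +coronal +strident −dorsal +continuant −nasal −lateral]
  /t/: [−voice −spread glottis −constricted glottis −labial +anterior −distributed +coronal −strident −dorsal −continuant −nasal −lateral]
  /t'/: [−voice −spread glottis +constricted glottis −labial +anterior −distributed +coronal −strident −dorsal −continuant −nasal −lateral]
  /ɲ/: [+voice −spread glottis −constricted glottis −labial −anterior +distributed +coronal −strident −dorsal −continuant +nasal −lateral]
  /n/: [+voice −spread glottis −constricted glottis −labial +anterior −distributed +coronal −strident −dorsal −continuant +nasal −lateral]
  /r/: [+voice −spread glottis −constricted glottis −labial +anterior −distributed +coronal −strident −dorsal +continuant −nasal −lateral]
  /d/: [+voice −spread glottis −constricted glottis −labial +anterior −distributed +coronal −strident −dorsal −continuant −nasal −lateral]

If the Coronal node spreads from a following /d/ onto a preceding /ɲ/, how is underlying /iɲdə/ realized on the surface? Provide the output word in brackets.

The Coronal node dominates the terminals [anterior], [distributed], [coronal], [strident].
After delinking /ɲ/'s Coronal and linking /d/'s, the affected terminals become [+anterior], [−distributed], [+coronal], [−strident]; [voice], [spread glottis], [constricted glottis], … (outside Coronal) are retained from /ɲ/.
This feature bundle is that of [n], so /iɲdə/ surfaces as [ində].

[ində]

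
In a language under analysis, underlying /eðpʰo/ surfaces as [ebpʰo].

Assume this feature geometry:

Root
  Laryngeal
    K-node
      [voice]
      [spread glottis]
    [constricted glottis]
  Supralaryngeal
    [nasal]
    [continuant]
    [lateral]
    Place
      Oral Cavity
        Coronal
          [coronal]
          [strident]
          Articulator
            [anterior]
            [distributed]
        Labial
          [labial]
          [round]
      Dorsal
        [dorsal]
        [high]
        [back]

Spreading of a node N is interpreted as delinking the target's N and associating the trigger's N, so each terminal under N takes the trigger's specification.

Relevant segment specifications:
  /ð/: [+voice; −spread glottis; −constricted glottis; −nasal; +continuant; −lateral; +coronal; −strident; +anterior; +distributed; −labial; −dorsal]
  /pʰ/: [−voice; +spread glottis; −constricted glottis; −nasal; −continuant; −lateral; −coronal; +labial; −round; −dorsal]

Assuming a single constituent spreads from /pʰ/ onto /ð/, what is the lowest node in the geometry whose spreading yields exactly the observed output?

The alternation /ð/ → [b] changes [continuant], [labial], [round], [coronal], [anterior], [distributed], [strident] and nothing else.
These terminals are all dominated by Supralaryngeal, and no proper subconstituent of Supralaryngeal covers them all; Supralaryngeal is their lowest common ancestor.
If Supralaryngeal spreads, every terminal under it takes /pʰ/'s value, producing [b] as observed.
[spread glottis], [voice] — on which /pʰ/ differs from /ð/ — are unchanged, so Root cannot have spread; the constituent is no larger than Supralaryngeal.

Supralaryngeal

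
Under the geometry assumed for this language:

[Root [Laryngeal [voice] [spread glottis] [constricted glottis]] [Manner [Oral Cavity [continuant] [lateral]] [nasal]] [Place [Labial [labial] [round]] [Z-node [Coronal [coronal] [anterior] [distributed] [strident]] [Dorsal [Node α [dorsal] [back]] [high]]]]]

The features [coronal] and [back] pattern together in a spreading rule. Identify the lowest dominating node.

[coronal]: Root → Place → Z-node → Coronal → [coronal].
[back]: Root → Place → Z-node → Dorsal → Node α → [back].
The listed terminals split across distinct daughters of Z-node, so Z-node itself is the smallest node containing them all.

Z-node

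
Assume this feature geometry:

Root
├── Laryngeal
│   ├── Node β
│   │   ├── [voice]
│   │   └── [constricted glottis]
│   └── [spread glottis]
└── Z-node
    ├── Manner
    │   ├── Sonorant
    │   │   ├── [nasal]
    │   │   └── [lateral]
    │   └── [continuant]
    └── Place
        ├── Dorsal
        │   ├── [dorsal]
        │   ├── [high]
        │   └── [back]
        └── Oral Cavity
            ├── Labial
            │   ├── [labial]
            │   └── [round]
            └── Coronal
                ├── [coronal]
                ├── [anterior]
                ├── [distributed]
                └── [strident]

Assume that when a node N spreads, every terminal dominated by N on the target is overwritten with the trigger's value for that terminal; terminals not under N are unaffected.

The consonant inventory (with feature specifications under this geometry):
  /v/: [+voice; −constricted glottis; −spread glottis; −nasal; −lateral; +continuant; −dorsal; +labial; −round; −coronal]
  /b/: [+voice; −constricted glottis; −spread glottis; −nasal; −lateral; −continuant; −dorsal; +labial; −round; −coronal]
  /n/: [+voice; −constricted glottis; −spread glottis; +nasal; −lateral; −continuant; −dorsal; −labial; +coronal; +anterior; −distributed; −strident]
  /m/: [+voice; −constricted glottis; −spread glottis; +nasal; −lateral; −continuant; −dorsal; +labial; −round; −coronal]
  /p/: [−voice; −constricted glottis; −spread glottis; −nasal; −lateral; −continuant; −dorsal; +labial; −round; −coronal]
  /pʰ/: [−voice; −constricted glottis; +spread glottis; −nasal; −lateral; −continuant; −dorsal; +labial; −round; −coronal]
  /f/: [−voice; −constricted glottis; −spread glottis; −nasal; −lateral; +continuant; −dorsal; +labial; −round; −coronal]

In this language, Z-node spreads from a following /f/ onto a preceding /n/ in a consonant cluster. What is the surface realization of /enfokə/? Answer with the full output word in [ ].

Z-node immediately or transitively dominates [nasal], [lateral], [continuant], [dorsal], [high], [back], [labial], [round], [coronal], [anterior], [distributed], [strident].
Spreading Z-node from /f/ onto /n/ replaces those values with /f/'s: [−nasal], [−lateral], [+continuant], [−dorsal], [+labial], [−round], [−coronal]. Features outside Z-node ([voice], [constricted glottis], [spread glottis]) stay as in /n/.
This feature bundle is that of [v], so /enfokə/ surfaces as [evfokə].

[evfokə]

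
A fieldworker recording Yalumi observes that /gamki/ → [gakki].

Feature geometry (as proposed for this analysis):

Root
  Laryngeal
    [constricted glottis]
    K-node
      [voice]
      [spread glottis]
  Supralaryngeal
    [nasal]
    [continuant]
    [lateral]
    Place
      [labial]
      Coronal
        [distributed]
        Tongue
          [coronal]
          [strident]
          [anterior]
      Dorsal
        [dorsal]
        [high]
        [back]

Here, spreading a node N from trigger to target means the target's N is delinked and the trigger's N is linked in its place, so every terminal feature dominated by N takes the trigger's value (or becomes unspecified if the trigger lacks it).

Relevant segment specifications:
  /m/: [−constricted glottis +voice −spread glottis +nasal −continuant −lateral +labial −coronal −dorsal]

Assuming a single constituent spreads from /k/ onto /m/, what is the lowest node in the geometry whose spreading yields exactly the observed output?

Feature comparison: [voice], [nasal], [labial], [dorsal], [high], [back] differ between /m/ and [k]; the remaining terminals match.
These terminals are all dominated by Root, and no proper subconstituent of Root covers them all; Root is their lowest common ancestor.
If Root spreads, every terminal under it takes /k/'s value, producing [k] as observed.

Root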